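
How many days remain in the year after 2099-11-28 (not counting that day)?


Day of year: 332 of 365
Remaining = 365 - 332

33 days


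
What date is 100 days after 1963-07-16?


Start: 1963-07-16, add 100 days
July 1963 has 31 days: 31 - 16 = 15 days to July 31 -> 85 left
August 1963 has 31 days -> 54 left
September 1963 has 30 days -> 24 left
October 1963: 24 <= 31 -> lands on October 24

Result: 1963-10-24


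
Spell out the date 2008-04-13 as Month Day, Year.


ISO 2008-04-13 parses as year=2008, month=04, day=13
Month 4 -> April

April 13, 2008


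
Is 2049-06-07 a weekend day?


Anchor: Jan 1, 2049. With p = 2049 - 1 = 2048: (p + p//4 - p//100 + p//400) mod 7 = (2048 + 512 - 20 + 5) mod 7 = 2545 mod 7 = 4 -> Friday (Mon=0 ... Sun=6)
Day of year: 158; offset = 157
Weekday index = (4 + 157) mod 7 = 0 -> Monday
Weekend days: Saturday, Sunday

No


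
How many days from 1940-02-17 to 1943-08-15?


From 1940-02-17 to 1943-08-15
1940-02-17: days before February = 31; day of year = 31 + 17 = 48
1943-08-15: days before August = 31 + 28 + 31 + 30 + 31 + 30 + 31 = 212 (1943 is not a leap year); day of year = 212 + 15 = 227
Rest of 1940: 366 - 48 = 318
Full years 1941 (365), 1942 (365): 730
Total = 318 + 730 + 227 = 1275

1275 days


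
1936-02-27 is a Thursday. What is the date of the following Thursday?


Current: Thursday
Target: Thursday
Days ahead: 7

Next Thursday: 1936-03-05


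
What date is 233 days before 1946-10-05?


Start: 1946-10-05, subtract 233 days
Back 5 days from October 5 reaches September 30, 1946 -> 228 left
September 1946 has 30 days -> back to August 31, 1946 -> 198 left
August 1946 has 31 days -> back to July 31, 1946 -> 167 left
July 1946 has 31 days -> back to June 30, 1946 -> 136 left
June 1946 has 30 days -> back to May 31, 1946 -> 106 left
May 1946 has 31 days -> back to April 30, 1946 -> 75 left
April 1946 has 30 days -> back to March 31, 1946 -> 45 left
March 1946 has 31 days -> back to February 28, 1946 -> 14 left
February 1946: 28 - 14 = 14 -> lands on February 14

Result: 1946-02-14


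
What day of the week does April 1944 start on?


Target: April 1, 1944
Anchor: Jan 1, 1944. With p = 1944 - 1 = 1943: (p + p//4 - p//100 + p//400) mod 7 = (1943 + 485 - 19 + 4) mod 7 = 2413 mod 7 = 5 -> Saturday (Mon=0 ... Sun=6)
Days before April (Jan-Mar): 91 days
Weekday index = (5 + 91) mod 7 = 5

Saturday


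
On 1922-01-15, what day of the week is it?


Date: January 15, 1922
Anchor: Jan 1, 1922. With p = 1922 - 1 = 1921: (p + p//4 - p//100 + p//400) mod 7 = (1921 + 480 - 19 + 4) mod 7 = 2386 mod 7 = 6 -> Sunday (Mon=0 ... Sun=6)
Days into year = 15 - 1 = 14
Weekday index = (6 + 14) mod 7 = 6

Day of the week: Sunday


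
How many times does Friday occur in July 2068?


July 2068 has 31 days
Anchor: Jan 1, 2068. With p = 2068 - 1 = 2067: (p + p//4 - p//100 + p//400) mod 7 = (2067 + 516 - 20 + 5) mod 7 = 2568 mod 7 = 6 -> Sunday (Mon=0 ... Sun=6)
Days before July (Jan-Jun): 182; July 1 index = (6 + 182) mod 7 = 6 -> Sunday
First Friday is July 6
Fridays: 6, 13, 20, 27

4 Fridays


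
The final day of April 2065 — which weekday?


April 2065 has 30 days
Anchor: Jan 1, 2065. With p = 2065 - 1 = 2064: (p + p//4 - p//100 + p//400) mod 7 = (2064 + 516 - 20 + 5) mod 7 = 2565 mod 7 = 3 -> Thursday (Mon=0 ... Sun=6)
Days before April (Jan-Mar): 90; April 1 index = (3 + 90) mod 7 = 2 -> Wednesday
Last day offset: 30 - 1 = 29 days
Weekday index = (2 + 29) mod 7 = 3

Thursday, April 30


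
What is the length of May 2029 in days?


May 2029

31 days


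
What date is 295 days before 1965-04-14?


Start: 1965-04-14, subtract 295 days
Back 14 days from April 14 reaches March 31, 1965 -> 281 left
March 1965 has 31 days -> back to February 28, 1965 -> 250 left
February 1965 has 28 days -> back to January 31, 1965 -> 222 left
January 1965 has 31 days -> back to December 31, 1964 -> 191 left
December 1964 has 31 days -> back to November 30, 1964 -> 160 left
November 1964 has 30 days -> back to October 31, 1964 -> 130 left
October 1964 has 31 days -> back to September 30, 1964 -> 99 left
September 1964 has 30 days -> back to August 31, 1964 -> 69 left
August 1964 has 31 days -> back to July 31, 1964 -> 38 left
July 1964 has 31 days -> back to June 30, 1964 -> 7 left
June 1964: 30 - 7 = 23 -> lands on June 23

Result: 1964-06-23


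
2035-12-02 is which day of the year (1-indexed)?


Date: December 2, 2035
Days in months 1 through 11: 334
Plus 2 days in December

Day of year: 336


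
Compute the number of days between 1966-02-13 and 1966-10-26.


From 1966-02-13 to 1966-10-26
1966-02-13: days before February = 31; day of year = 31 + 13 = 44
1966-10-26: days before October = 31 + 28 + 31 + 30 + 31 + 30 + 31 + 31 + 30 = 273 (1966 is not a leap year); day of year = 273 + 26 = 299
Same year: 299 - 44 = 255

255 days


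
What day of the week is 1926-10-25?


Date: October 25, 1926
Anchor: Jan 1, 1926. With p = 1926 - 1 = 1925: (p + p//4 - p//100 + p//400) mod 7 = (1925 + 481 - 19 + 4) mod 7 = 2391 mod 7 = 4 -> Friday (Mon=0 ... Sun=6)
Days before October (Jan-Sep): 273; offset = 273 + 25 - 1 = 297
Weekday index = (4 + 297) mod 7 = 0

Day of the week: Monday


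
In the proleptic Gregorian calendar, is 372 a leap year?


Gregorian leap year rule: divisible by 4, but not by 100, unless also by 400.
372 is divisible by 4 but not 100 -> leap year

Yes


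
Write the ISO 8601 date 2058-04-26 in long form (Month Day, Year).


ISO 2058-04-26 parses as year=2058, month=04, day=26
Month 4 -> April

April 26, 2058


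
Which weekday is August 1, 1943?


Target: August 1, 1943
Anchor: Jan 1, 1943. With p = 1943 - 1 = 1942: (p + p//4 - p//100 + p//400) mod 7 = (1942 + 485 - 19 + 4) mod 7 = 2412 mod 7 = 4 -> Friday (Mon=0 ... Sun=6)
Days before August (Jan-Jul): 212 days
Weekday index = (4 + 212) mod 7 = 6

Sunday


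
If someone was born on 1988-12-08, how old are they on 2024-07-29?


Birth: 1988-12-08
Reference: 2024-07-29
Year difference: 2024 - 1988 = 36
Birthday not yet reached in 2024, subtract 1

35 years old


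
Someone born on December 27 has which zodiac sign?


Date: December 27
Conventional tropical zodiac dates: Capricorn from December 22 onward; Aquarius starts January 20
December 27 falls within the Capricorn range

Capricorn


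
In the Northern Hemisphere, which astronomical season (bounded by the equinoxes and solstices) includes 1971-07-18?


Date: July 18
Astronomical Summer (approx.; exact equinox/solstice day varies by year): June 21 to September 21
July 18 falls within the Summer window

Summer


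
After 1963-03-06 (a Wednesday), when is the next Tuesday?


Current: Wednesday
Target: Tuesday
Days ahead: 6

Next Tuesday: 1963-03-12


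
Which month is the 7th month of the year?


Month 7 of 12

July


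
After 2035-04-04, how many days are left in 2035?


Day of year: 94 of 365
Remaining = 365 - 94

271 days


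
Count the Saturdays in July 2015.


July 2015 has 31 days
Anchor: Jan 1, 2015. With p = 2015 - 1 = 2014: (p + p//4 - p//100 + p//400) mod 7 = (2014 + 503 - 20 + 5) mod 7 = 2502 mod 7 = 3 -> Thursday (Mon=0 ... Sun=6)
Days before July (Jan-Jun): 181; July 1 index = (3 + 181) mod 7 = 2 -> Wednesday
First Saturday is July 4
Saturdays: 4, 11, 18, 25

4 Saturdays


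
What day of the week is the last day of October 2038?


October 2038 has 31 days
Anchor: Jan 1, 2038. With p = 2038 - 1 = 2037: (p + p//4 - p//100 + p//400) mod 7 = (2037 + 509 - 20 + 5) mod 7 = 2531 mod 7 = 4 -> Friday (Mon=0 ... Sun=6)
Days before October (Jan-Sep): 273; October 1 index = (4 + 273) mod 7 = 4 -> Friday
Last day offset: 31 - 1 = 30 days
Weekday index = (4 + 30) mod 7 = 6

Sunday, October 31


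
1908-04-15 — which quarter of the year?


Month: April (month 4)
Q1: Jan-Mar, Q2: Apr-Jun, Q3: Jul-Sep, Q4: Oct-Dec

Q2


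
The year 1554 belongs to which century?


Century = (year - 1) // 100 + 1
= (1554 - 1) // 100 + 1
= 1553 // 100 + 1
= 15 + 1

16th century


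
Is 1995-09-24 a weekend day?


Anchor: Jan 1, 1995. With p = 1995 - 1 = 1994: (p + p//4 - p//100 + p//400) mod 7 = (1994 + 498 - 19 + 4) mod 7 = 2477 mod 7 = 6 -> Sunday (Mon=0 ... Sun=6)
Day of year: 267; offset = 266
Weekday index = (6 + 266) mod 7 = 6 -> Sunday
Weekend days: Saturday, Sunday

Yes


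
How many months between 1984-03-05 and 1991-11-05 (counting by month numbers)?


From March 1984 to November 1991
7 years * 12 = 84 months, plus 8 months = 92

92 months


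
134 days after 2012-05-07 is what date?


Start: 2012-05-07, add 134 days
May 2012 has 31 days: 31 - 7 = 24 days to May 31 -> 110 left
June 2012 has 30 days -> 80 left
July 2012 has 31 days -> 49 left
August 2012 has 31 days -> 18 left
September 2012: 18 <= 30 -> lands on September 18

Result: 2012-09-18


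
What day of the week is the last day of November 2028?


November 2028 has 30 days
Anchor: Jan 1, 2028. With p = 2028 - 1 = 2027: (p + p//4 - p//100 + p//400) mod 7 = (2027 + 506 - 20 + 5) mod 7 = 2518 mod 7 = 5 -> Saturday (Mon=0 ... Sun=6)
Days before November (Jan-Oct): 305; November 1 index = (5 + 305) mod 7 = 2 -> Wednesday
Last day offset: 30 - 1 = 29 days
Weekday index = (2 + 29) mod 7 = 3

Thursday, November 30


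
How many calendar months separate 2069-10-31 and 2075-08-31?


From October 2069 to August 2075
6 years * 12 = 72 months, minus 2 months = 70

70 months


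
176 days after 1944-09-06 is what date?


Start: 1944-09-06, add 176 days
September 1944 has 30 days: 30 - 6 = 24 days to September 30 -> 152 left
October 1944 has 31 days -> 121 left
November 1944 has 30 days -> 91 left
December 1944 has 31 days -> 60 left
January 1945 has 31 days -> 29 left
February 1945 has 28 days -> 1 left
March 1945: 1 <= 31 -> lands on March 1

Result: 1945-03-01


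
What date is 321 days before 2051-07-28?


Start: 2051-07-28, subtract 321 days
Back 28 days from July 28 reaches June 30, 2051 -> 293 left
June 2051 has 30 days -> back to May 31, 2051 -> 263 left
May 2051 has 31 days -> back to April 30, 2051 -> 232 left
April 2051 has 30 days -> back to March 31, 2051 -> 202 left
March 2051 has 31 days -> back to February 28, 2051 -> 171 left
February 2051 has 28 days -> back to January 31, 2051 -> 143 left
January 2051 has 31 days -> back to December 31, 2050 -> 112 left
December 2050 has 31 days -> back to November 30, 2050 -> 81 left
November 2050 has 30 days -> back to October 31, 2050 -> 51 left
October 2050 has 31 days -> back to September 30, 2050 -> 20 left
September 2050: 30 - 20 = 10 -> lands on September 10

Result: 2050-09-10


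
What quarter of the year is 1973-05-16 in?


Month: May (month 5)
Q1: Jan-Mar, Q2: Apr-Jun, Q3: Jul-Sep, Q4: Oct-Dec

Q2


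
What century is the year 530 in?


Century = (year - 1) // 100 + 1
= (530 - 1) // 100 + 1
= 529 // 100 + 1
= 5 + 1

6th century


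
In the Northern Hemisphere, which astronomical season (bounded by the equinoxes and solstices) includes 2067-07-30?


Date: July 30
Astronomical Summer (approx.; exact equinox/solstice day varies by year): June 21 to September 21
July 30 falls within the Summer window

Summer


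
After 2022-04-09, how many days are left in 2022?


Day of year: 99 of 365
Remaining = 365 - 99

266 days


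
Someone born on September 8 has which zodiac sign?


Date: September 8
Conventional tropical zodiac dates: Virgo from August 23 onward; Libra starts September 23
September 8 falls within the Virgo range

Virgo


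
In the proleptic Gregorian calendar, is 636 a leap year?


Gregorian leap year rule: divisible by 4, but not by 100, unless also by 400.
636 is divisible by 4 but not 100 -> leap year

Yes


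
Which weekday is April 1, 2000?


Target: April 1, 2000
Anchor: Jan 1, 2000. With p = 2000 - 1 = 1999: (p + p//4 - p//100 + p//400) mod 7 = (1999 + 499 - 19 + 4) mod 7 = 2483 mod 7 = 5 -> Saturday (Mon=0 ... Sun=6)
Days before April (Jan-Mar): 91 days
Weekday index = (5 + 91) mod 7 = 5

Saturday


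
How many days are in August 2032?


August 2032

31 days


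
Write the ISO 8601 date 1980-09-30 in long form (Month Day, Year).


ISO 1980-09-30 parses as year=1980, month=09, day=30
Month 9 -> September

September 30, 1980


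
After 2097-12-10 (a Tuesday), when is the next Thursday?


Current: Tuesday
Target: Thursday
Days ahead: 2

Next Thursday: 2097-12-12


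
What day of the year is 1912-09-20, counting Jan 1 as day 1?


Date: September 20, 1912
Days in months 1 through 8: 244
Plus 20 days in September

Day of year: 264


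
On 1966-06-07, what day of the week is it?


Date: June 7, 1966
Anchor: Jan 1, 1966. With p = 1966 - 1 = 1965: (p + p//4 - p//100 + p//400) mod 7 = (1965 + 491 - 19 + 4) mod 7 = 2441 mod 7 = 5 -> Saturday (Mon=0 ... Sun=6)
Days before June (Jan-May): 151; offset = 151 + 7 - 1 = 157
Weekday index = (5 + 157) mod 7 = 1

Day of the week: Tuesday


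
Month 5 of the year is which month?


Month 5 of 12

May


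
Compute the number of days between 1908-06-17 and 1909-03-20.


From 1908-06-17 to 1909-03-20
1908-06-17: days before June = 31 + 29 + 31 + 30 + 31 = 152 (1908 is a leap year); day of year = 152 + 17 = 169
1909-03-20: days before March = 31 + 28 = 59 (1909 is not a leap year); day of year = 59 + 20 = 79
Rest of 1908: 366 - 169 = 197
Total = 197 + 79 = 276

276 days


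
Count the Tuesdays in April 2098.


April 2098 has 30 days
Anchor: Jan 1, 2098. With p = 2098 - 1 = 2097: (p + p//4 - p//100 + p//400) mod 7 = (2097 + 524 - 20 + 5) mod 7 = 2606 mod 7 = 2 -> Wednesday (Mon=0 ... Sun=6)
Days before April (Jan-Mar): 90; April 1 index = (2 + 90) mod 7 = 1 -> Tuesday
First Tuesday is April 1
Tuesdays: 1, 8, 15, 22, 29

5 Tuesdays


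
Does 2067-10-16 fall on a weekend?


Anchor: Jan 1, 2067. With p = 2067 - 1 = 2066: (p + p//4 - p//100 + p//400) mod 7 = (2066 + 516 - 20 + 5) mod 7 = 2567 mod 7 = 5 -> Saturday (Mon=0 ... Sun=6)
Day of year: 289; offset = 288
Weekday index = (5 + 288) mod 7 = 6 -> Sunday
Weekend days: Saturday, Sunday

Yes


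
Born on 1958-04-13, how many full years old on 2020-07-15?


Birth: 1958-04-13
Reference: 2020-07-15
Year difference: 2020 - 1958 = 62

62 years old


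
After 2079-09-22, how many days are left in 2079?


Day of year: 265 of 365
Remaining = 365 - 265

100 days


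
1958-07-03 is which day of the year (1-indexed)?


Date: July 3, 1958
Days in months 1 through 6: 181
Plus 3 days in July

Day of year: 184


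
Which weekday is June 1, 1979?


Target: June 1, 1979
Anchor: Jan 1, 1979. With p = 1979 - 1 = 1978: (p + p//4 - p//100 + p//400) mod 7 = (1978 + 494 - 19 + 4) mod 7 = 2457 mod 7 = 0 -> Monday (Mon=0 ... Sun=6)
Days before June (Jan-May): 151 days
Weekday index = (0 + 151) mod 7 = 4

Friday


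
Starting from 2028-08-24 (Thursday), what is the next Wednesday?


Current: Thursday
Target: Wednesday
Days ahead: 6

Next Wednesday: 2028-08-30


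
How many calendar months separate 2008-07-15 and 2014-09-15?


From July 2008 to September 2014
6 years * 12 = 72 months, plus 2 months = 74

74 months


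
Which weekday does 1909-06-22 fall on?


Date: June 22, 1909
Anchor: Jan 1, 1909. With p = 1909 - 1 = 1908: (p + p//4 - p//100 + p//400) mod 7 = (1908 + 477 - 19 + 4) mod 7 = 2370 mod 7 = 4 -> Friday (Mon=0 ... Sun=6)
Days before June (Jan-May): 151; offset = 151 + 22 - 1 = 172
Weekday index = (4 + 172) mod 7 = 1

Day of the week: Tuesday


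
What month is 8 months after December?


December is month 12
12 + 8 = 20; wrap: 20 - 12 = 8

August


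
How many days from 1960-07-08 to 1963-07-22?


From 1960-07-08 to 1963-07-22
1960-07-08: days before July = 31 + 29 + 31 + 30 + 31 + 30 = 182 (1960 is a leap year); day of year = 182 + 8 = 190
1963-07-22: days before July = 31 + 28 + 31 + 30 + 31 + 30 = 181 (1963 is not a leap year); day of year = 181 + 22 = 203
Rest of 1960: 366 - 190 = 176
Full years 1961 (365), 1962 (365): 730
Total = 176 + 730 + 203 = 1109

1109 days


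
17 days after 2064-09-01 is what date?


Start: 2064-09-01, add 17 days
September 2064 has 30 days; 1 + 17 = 18 stays within September

Result: 2064-09-18


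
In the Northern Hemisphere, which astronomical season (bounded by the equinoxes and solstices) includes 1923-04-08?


Date: April 8
Astronomical Spring (approx.; exact equinox/solstice day varies by year): March 20 to June 20
April 8 falls within the Spring window

Spring


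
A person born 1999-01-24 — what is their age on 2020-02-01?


Birth: 1999-01-24
Reference: 2020-02-01
Year difference: 2020 - 1999 = 21

21 years old


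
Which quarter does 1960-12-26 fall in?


Month: December (month 12)
Q1: Jan-Mar, Q2: Apr-Jun, Q3: Jul-Sep, Q4: Oct-Dec

Q4


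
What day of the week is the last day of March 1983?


March 1983 has 31 days
Anchor: Jan 1, 1983. With p = 1983 - 1 = 1982: (p + p//4 - p//100 + p//400) mod 7 = (1982 + 495 - 19 + 4) mod 7 = 2462 mod 7 = 5 -> Saturday (Mon=0 ... Sun=6)
Days before March (Jan-Feb): 59; March 1 index = (5 + 59) mod 7 = 1 -> Tuesday
Last day offset: 31 - 1 = 30 days
Weekday index = (1 + 30) mod 7 = 3

Thursday, March 31


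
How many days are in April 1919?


April 1919

30 days


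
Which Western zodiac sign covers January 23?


Date: January 23
Conventional tropical zodiac dates: Aquarius from January 20 onward; Pisces starts February 19
January 23 falls within the Aquarius range

Aquarius


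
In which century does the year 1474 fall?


Century = (year - 1) // 100 + 1
= (1474 - 1) // 100 + 1
= 1473 // 100 + 1
= 14 + 1

15th century


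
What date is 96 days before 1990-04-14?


Start: 1990-04-14, subtract 96 days
Back 14 days from April 14 reaches March 31, 1990 -> 82 left
March 1990 has 31 days -> back to February 28, 1990 -> 51 left
February 1990 has 28 days -> back to January 31, 1990 -> 23 left
January 1990: 31 - 23 = 8 -> lands on January 8

Result: 1990-01-08


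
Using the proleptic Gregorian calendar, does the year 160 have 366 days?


Gregorian leap year rule: divisible by 4, but not by 100, unless also by 400.
160 is divisible by 4 but not 100 -> leap year

Yes


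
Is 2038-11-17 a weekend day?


Anchor: Jan 1, 2038. With p = 2038 - 1 = 2037: (p + p//4 - p//100 + p//400) mod 7 = (2037 + 509 - 20 + 5) mod 7 = 2531 mod 7 = 4 -> Friday (Mon=0 ... Sun=6)
Day of year: 321; offset = 320
Weekday index = (4 + 320) mod 7 = 2 -> Wednesday
Weekend days: Saturday, Sunday

No


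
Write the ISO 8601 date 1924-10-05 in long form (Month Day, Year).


ISO 1924-10-05 parses as year=1924, month=10, day=05
Month 10 -> October

October 5, 1924


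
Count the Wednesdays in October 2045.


October 2045 has 31 days
Anchor: Jan 1, 2045. With p = 2045 - 1 = 2044: (p + p//4 - p//100 + p//400) mod 7 = (2044 + 511 - 20 + 5) mod 7 = 2540 mod 7 = 6 -> Sunday (Mon=0 ... Sun=6)
Days before October (Jan-Sep): 273; October 1 index = (6 + 273) mod 7 = 6 -> Sunday
First Wednesday is October 4
Wednesdays: 4, 11, 18, 25

4 Wednesdays


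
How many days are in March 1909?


March 1909

31 days


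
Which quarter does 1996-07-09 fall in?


Month: July (month 7)
Q1: Jan-Mar, Q2: Apr-Jun, Q3: Jul-Sep, Q4: Oct-Dec

Q3


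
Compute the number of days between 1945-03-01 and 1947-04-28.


From 1945-03-01 to 1947-04-28
1945-03-01: days before March = 31 + 28 = 59 (1945 is not a leap year); day of year = 59 + 1 = 60
1947-04-28: days before April = 31 + 28 + 31 = 90 (1947 is not a leap year); day of year = 90 + 28 = 118
Rest of 1945: 365 - 60 = 305
Full years 1946 (365): 365
Total = 305 + 365 + 118 = 788

788 days


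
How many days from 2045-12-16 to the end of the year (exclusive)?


Day of year: 350 of 365
Remaining = 365 - 350

15 days


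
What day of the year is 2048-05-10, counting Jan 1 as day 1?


Date: May 10, 2048
Days in months 1 through 4: 121
Plus 10 days in May

Day of year: 131


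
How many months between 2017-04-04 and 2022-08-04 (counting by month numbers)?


From April 2017 to August 2022
5 years * 12 = 60 months, plus 4 months = 64

64 months


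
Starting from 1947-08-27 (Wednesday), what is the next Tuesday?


Current: Wednesday
Target: Tuesday
Days ahead: 6

Next Tuesday: 1947-09-02


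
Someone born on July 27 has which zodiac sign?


Date: July 27
Conventional tropical zodiac dates: Leo from July 23 onward; Virgo starts August 23
July 27 falls within the Leo range

Leo


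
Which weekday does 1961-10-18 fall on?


Date: October 18, 1961
Anchor: Jan 1, 1961. With p = 1961 - 1 = 1960: (p + p//4 - p//100 + p//400) mod 7 = (1960 + 490 - 19 + 4) mod 7 = 2435 mod 7 = 6 -> Sunday (Mon=0 ... Sun=6)
Days before October (Jan-Sep): 273; offset = 273 + 18 - 1 = 290
Weekday index = (6 + 290) mod 7 = 2

Day of the week: Wednesday


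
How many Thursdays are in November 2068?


November 2068 has 30 days
Anchor: Jan 1, 2068. With p = 2068 - 1 = 2067: (p + p//4 - p//100 + p//400) mod 7 = (2067 + 516 - 20 + 5) mod 7 = 2568 mod 7 = 6 -> Sunday (Mon=0 ... Sun=6)
Days before November (Jan-Oct): 305; November 1 index = (6 + 305) mod 7 = 3 -> Thursday
First Thursday is November 1
Thursdays: 1, 8, 15, 22, 29

5 Thursdays


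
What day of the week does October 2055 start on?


Target: October 1, 2055
Anchor: Jan 1, 2055. With p = 2055 - 1 = 2054: (p + p//4 - p//100 + p//400) mod 7 = (2054 + 513 - 20 + 5) mod 7 = 2552 mod 7 = 4 -> Friday (Mon=0 ... Sun=6)
Days before October (Jan-Sep): 273 days
Weekday index = (4 + 273) mod 7 = 4

Friday


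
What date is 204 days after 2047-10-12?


Start: 2047-10-12, add 204 days
October 2047 has 31 days: 31 - 12 = 19 days to October 31 -> 185 left
November 2047 has 30 days -> 155 left
December 2047 has 31 days -> 124 left
January 2048 has 31 days -> 93 left
February 2048 has 29 days -> 64 left
March 2048 has 31 days -> 33 left
April 2048 has 30 days -> 3 left
May 2048: 3 <= 31 -> lands on May 3

Result: 2048-05-03


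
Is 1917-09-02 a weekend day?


Anchor: Jan 1, 1917. With p = 1917 - 1 = 1916: (p + p//4 - p//100 + p//400) mod 7 = (1916 + 479 - 19 + 4) mod 7 = 2380 mod 7 = 0 -> Monday (Mon=0 ... Sun=6)
Day of year: 245; offset = 244
Weekday index = (0 + 244) mod 7 = 6 -> Sunday
Weekend days: Saturday, Sunday

Yes


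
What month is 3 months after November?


November is month 11
11 + 3 = 14; wrap: 14 - 12 = 2

February


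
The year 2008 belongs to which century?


Century = (year - 1) // 100 + 1
= (2008 - 1) // 100 + 1
= 2007 // 100 + 1
= 20 + 1

21st century


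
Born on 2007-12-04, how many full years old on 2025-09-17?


Birth: 2007-12-04
Reference: 2025-09-17
Year difference: 2025 - 2007 = 18
Birthday not yet reached in 2025, subtract 1

17 years old


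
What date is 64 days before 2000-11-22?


Start: 2000-11-22, subtract 64 days
Back 22 days from November 22 reaches October 31, 2000 -> 42 left
October 2000 has 31 days -> back to September 30, 2000 -> 11 left
September 2000: 30 - 11 = 19 -> lands on September 19

Result: 2000-09-19


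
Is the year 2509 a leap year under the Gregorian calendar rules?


Gregorian leap year rule: divisible by 4, but not by 100, unless also by 400.
2509 is not divisible by 4 -> not a leap year

No


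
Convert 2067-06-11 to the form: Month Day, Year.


ISO 2067-06-11 parses as year=2067, month=06, day=11
Month 6 -> June

June 11, 2067


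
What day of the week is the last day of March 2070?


March 2070 has 31 days
Anchor: Jan 1, 2070. With p = 2070 - 1 = 2069: (p + p//4 - p//100 + p//400) mod 7 = (2069 + 517 - 20 + 5) mod 7 = 2571 mod 7 = 2 -> Wednesday (Mon=0 ... Sun=6)
Days before March (Jan-Feb): 59; March 1 index = (2 + 59) mod 7 = 5 -> Saturday
Last day offset: 31 - 1 = 30 days
Weekday index = (5 + 30) mod 7 = 0

Monday, March 31


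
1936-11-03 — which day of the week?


Date: November 3, 1936
Anchor: Jan 1, 1936. With p = 1936 - 1 = 1935: (p + p//4 - p//100 + p//400) mod 7 = (1935 + 483 - 19 + 4) mod 7 = 2403 mod 7 = 2 -> Wednesday (Mon=0 ... Sun=6)
Days before November (Jan-Oct): 305; offset = 305 + 3 - 1 = 307
Weekday index = (2 + 307) mod 7 = 1

Day of the week: Tuesday


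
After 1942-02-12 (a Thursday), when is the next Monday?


Current: Thursday
Target: Monday
Days ahead: 4

Next Monday: 1942-02-16


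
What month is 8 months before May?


May is month 5
5 - 8 = -3; wrap: -3 + 12 = 9

September


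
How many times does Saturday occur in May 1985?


May 1985 has 31 days
Anchor: Jan 1, 1985. With p = 1985 - 1 = 1984: (p + p//4 - p//100 + p//400) mod 7 = (1984 + 496 - 19 + 4) mod 7 = 2465 mod 7 = 1 -> Tuesday (Mon=0 ... Sun=6)
Days before May (Jan-Apr): 120; May 1 index = (1 + 120) mod 7 = 2 -> Wednesday
First Saturday is May 4
Saturdays: 4, 11, 18, 25

4 Saturdays


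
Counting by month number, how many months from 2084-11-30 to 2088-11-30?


From November 2084 to November 2088
4 years * 12 = 48 months = 48

48 months


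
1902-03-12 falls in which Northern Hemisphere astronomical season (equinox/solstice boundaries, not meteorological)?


Date: March 12
Astronomical Winter (approx.; exact equinox/solstice day varies by year): December 21 to March 19
March 12 falls within the Winter window

Winter


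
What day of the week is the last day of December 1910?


December 1910 has 31 days
Anchor: Jan 1, 1910. With p = 1910 - 1 = 1909: (p + p//4 - p//100 + p//400) mod 7 = (1909 + 477 - 19 + 4) mod 7 = 2371 mod 7 = 5 -> Saturday (Mon=0 ... Sun=6)
Days before December (Jan-Nov): 334; December 1 index = (5 + 334) mod 7 = 3 -> Thursday
Last day offset: 31 - 1 = 30 days
Weekday index = (3 + 30) mod 7 = 5

Saturday, December 31


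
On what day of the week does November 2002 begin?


Target: November 1, 2002
Anchor: Jan 1, 2002. With p = 2002 - 1 = 2001: (p + p//4 - p//100 + p//400) mod 7 = (2001 + 500 - 20 + 5) mod 7 = 2486 mod 7 = 1 -> Tuesday (Mon=0 ... Sun=6)
Days before November (Jan-Oct): 304 days
Weekday index = (1 + 304) mod 7 = 4

Friday


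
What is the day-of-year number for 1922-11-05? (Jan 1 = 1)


Date: November 5, 1922
Days in months 1 through 10: 304
Plus 5 days in November

Day of year: 309


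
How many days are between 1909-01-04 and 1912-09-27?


From 1909-01-04 to 1912-09-27
1909-01-04: day of year = 4
1912-09-27: days before September = 31 + 29 + 31 + 30 + 31 + 30 + 31 + 31 = 244 (1912 is a leap year); day of year = 244 + 27 = 271
Rest of 1909: 365 - 4 = 361
Full years 1910 (365), 1911 (365): 730
Total = 361 + 730 + 271 = 1362

1362 days


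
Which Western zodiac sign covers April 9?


Date: April 9
Conventional tropical zodiac dates: Aries from March 21 onward; Taurus starts April 20
April 9 falls within the Aries range

Aries


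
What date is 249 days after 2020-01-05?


Start: 2020-01-05, add 249 days
January 2020 has 31 days: 31 - 5 = 26 days to January 31 -> 223 left
February 2020 has 29 days -> 194 left
March 2020 has 31 days -> 163 left
April 2020 has 30 days -> 133 left
May 2020 has 31 days -> 102 left
June 2020 has 30 days -> 72 left
July 2020 has 31 days -> 41 left
August 2020 has 31 days -> 10 left
September 2020: 10 <= 30 -> lands on September 10

Result: 2020-09-10


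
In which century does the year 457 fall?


Century = (year - 1) // 100 + 1
= (457 - 1) // 100 + 1
= 456 // 100 + 1
= 4 + 1

5th century


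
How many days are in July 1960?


July 1960

31 days


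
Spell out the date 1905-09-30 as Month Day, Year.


ISO 1905-09-30 parses as year=1905, month=09, day=30
Month 9 -> September

September 30, 1905


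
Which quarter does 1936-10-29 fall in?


Month: October (month 10)
Q1: Jan-Mar, Q2: Apr-Jun, Q3: Jul-Sep, Q4: Oct-Dec

Q4


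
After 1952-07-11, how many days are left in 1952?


Day of year: 193 of 366
Remaining = 366 - 193

173 days


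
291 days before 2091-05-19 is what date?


Start: 2091-05-19, subtract 291 days
Back 19 days from May 19 reaches April 30, 2091 -> 272 left
April 2091 has 30 days -> back to March 31, 2091 -> 242 left
March 2091 has 31 days -> back to February 28, 2091 -> 211 left
February 2091 has 28 days -> back to January 31, 2091 -> 183 left
January 2091 has 31 days -> back to December 31, 2090 -> 152 left
December 2090 has 31 days -> back to November 30, 2090 -> 121 left
November 2090 has 30 days -> back to October 31, 2090 -> 91 left
October 2090 has 31 days -> back to September 30, 2090 -> 60 left
September 2090 has 30 days -> back to August 31, 2090 -> 30 left
August 2090: 31 - 30 = 1 -> lands on August 1

Result: 2090-08-01


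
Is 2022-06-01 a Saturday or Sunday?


Anchor: Jan 1, 2022. With p = 2022 - 1 = 2021: (p + p//4 - p//100 + p//400) mod 7 = (2021 + 505 - 20 + 5) mod 7 = 2511 mod 7 = 5 -> Saturday (Mon=0 ... Sun=6)
Day of year: 152; offset = 151
Weekday index = (5 + 151) mod 7 = 2 -> Wednesday
Weekend days: Saturday, Sunday

No


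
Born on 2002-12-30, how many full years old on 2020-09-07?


Birth: 2002-12-30
Reference: 2020-09-07
Year difference: 2020 - 2002 = 18
Birthday not yet reached in 2020, subtract 1

17 years old


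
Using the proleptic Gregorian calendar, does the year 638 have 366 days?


Gregorian leap year rule: divisible by 4, but not by 100, unless also by 400.
638 is not divisible by 4 -> not a leap year

No


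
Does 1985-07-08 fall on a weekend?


Anchor: Jan 1, 1985. With p = 1985 - 1 = 1984: (p + p//4 - p//100 + p//400) mod 7 = (1984 + 496 - 19 + 4) mod 7 = 2465 mod 7 = 1 -> Tuesday (Mon=0 ... Sun=6)
Day of year: 189; offset = 188
Weekday index = (1 + 188) mod 7 = 0 -> Monday
Weekend days: Saturday, Sunday

No


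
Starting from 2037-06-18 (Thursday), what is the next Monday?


Current: Thursday
Target: Monday
Days ahead: 4

Next Monday: 2037-06-22


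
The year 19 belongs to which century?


Century = (year - 1) // 100 + 1
= (19 - 1) // 100 + 1
= 18 // 100 + 1
= 0 + 1

1st century


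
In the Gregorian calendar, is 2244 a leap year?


Gregorian leap year rule: divisible by 4, but not by 100, unless also by 400.
2244 is divisible by 4 but not 100 -> leap year

Yes


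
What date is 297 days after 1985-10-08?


Start: 1985-10-08, add 297 days
October 1985 has 31 days: 31 - 8 = 23 days to October 31 -> 274 left
November 1985 has 30 days -> 244 left
December 1985 has 31 days -> 213 left
January 1986 has 31 days -> 182 left
February 1986 has 28 days -> 154 left
March 1986 has 31 days -> 123 left
April 1986 has 30 days -> 93 left
May 1986 has 31 days -> 62 left
June 1986 has 30 days -> 32 left
July 1986 has 31 days -> 1 left
August 1986: 1 <= 31 -> lands on August 1

Result: 1986-08-01


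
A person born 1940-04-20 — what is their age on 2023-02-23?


Birth: 1940-04-20
Reference: 2023-02-23
Year difference: 2023 - 1940 = 83
Birthday not yet reached in 2023, subtract 1

82 years old


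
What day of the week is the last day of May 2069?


May 2069 has 31 days
Anchor: Jan 1, 2069. With p = 2069 - 1 = 2068: (p + p//4 - p//100 + p//400) mod 7 = (2068 + 517 - 20 + 5) mod 7 = 2570 mod 7 = 1 -> Tuesday (Mon=0 ... Sun=6)
Days before May (Jan-Apr): 120; May 1 index = (1 + 120) mod 7 = 2 -> Wednesday
Last day offset: 31 - 1 = 30 days
Weekday index = (2 + 30) mod 7 = 4

Friday, May 31


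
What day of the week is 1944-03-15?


Date: March 15, 1944
Anchor: Jan 1, 1944. With p = 1944 - 1 = 1943: (p + p//4 - p//100 + p//400) mod 7 = (1943 + 485 - 19 + 4) mod 7 = 2413 mod 7 = 5 -> Saturday (Mon=0 ... Sun=6)
Days before March (Jan-Feb): 60; offset = 60 + 15 - 1 = 74
Weekday index = (5 + 74) mod 7 = 2

Day of the week: Wednesday


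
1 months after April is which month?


April is month 4
4 + 1 = 5

May


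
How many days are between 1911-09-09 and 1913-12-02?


From 1911-09-09 to 1913-12-02
1911-09-09: days before September = 31 + 28 + 31 + 30 + 31 + 30 + 31 + 31 = 243 (1911 is not a leap year); day of year = 243 + 9 = 252
1913-12-02: days before December = 31 + 28 + 31 + 30 + 31 + 30 + 31 + 31 + 30 + 31 + 30 = 334 (1913 is not a leap year); day of year = 334 + 2 = 336
Rest of 1911: 365 - 252 = 113
Full years 1912 (366): 366
Total = 113 + 366 + 336 = 815

815 days


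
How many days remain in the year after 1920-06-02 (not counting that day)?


Day of year: 154 of 366
Remaining = 366 - 154

212 days


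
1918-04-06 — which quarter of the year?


Month: April (month 4)
Q1: Jan-Mar, Q2: Apr-Jun, Q3: Jul-Sep, Q4: Oct-Dec

Q2


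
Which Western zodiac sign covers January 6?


Date: January 6
Conventional tropical zodiac dates: Capricorn from December 22 onward; Aquarius starts January 20
January 6 falls within the Capricorn range

Capricorn


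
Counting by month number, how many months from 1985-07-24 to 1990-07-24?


From July 1985 to July 1990
5 years * 12 = 60 months = 60

60 months


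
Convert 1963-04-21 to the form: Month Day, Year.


ISO 1963-04-21 parses as year=1963, month=04, day=21
Month 4 -> April

April 21, 1963


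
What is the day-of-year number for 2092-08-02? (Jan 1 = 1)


Date: August 2, 2092
Days in months 1 through 7: 213
Plus 2 days in August

Day of year: 215


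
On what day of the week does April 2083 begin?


Target: April 1, 2083
Anchor: Jan 1, 2083. With p = 2083 - 1 = 2082: (p + p//4 - p//100 + p//400) mod 7 = (2082 + 520 - 20 + 5) mod 7 = 2587 mod 7 = 4 -> Friday (Mon=0 ... Sun=6)
Days before April (Jan-Mar): 90 days
Weekday index = (4 + 90) mod 7 = 3

Thursday


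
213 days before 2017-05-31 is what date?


Start: 2017-05-31, subtract 213 days
Back 31 days from May 31 reaches April 30, 2017 -> 182 left
April 2017 has 30 days -> back to March 31, 2017 -> 152 left
March 2017 has 31 days -> back to February 28, 2017 -> 121 left
February 2017 has 28 days -> back to January 31, 2017 -> 93 left
January 2017 has 31 days -> back to December 31, 2016 -> 62 left
December 2016 has 31 days -> back to November 30, 2016 -> 31 left
November 2016 has 30 days -> back to October 31, 2016 -> 1 left
October 2016: 31 - 1 = 30 -> lands on October 30

Result: 2016-10-30


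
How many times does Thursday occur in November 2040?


November 2040 has 30 days
Anchor: Jan 1, 2040. With p = 2040 - 1 = 2039: (p + p//4 - p//100 + p//400) mod 7 = (2039 + 509 - 20 + 5) mod 7 = 2533 mod 7 = 6 -> Sunday (Mon=0 ... Sun=6)
Days before November (Jan-Oct): 305; November 1 index = (6 + 305) mod 7 = 3 -> Thursday
First Thursday is November 1
Thursdays: 1, 8, 15, 22, 29

5 Thursdays


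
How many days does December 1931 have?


December 1931

31 days


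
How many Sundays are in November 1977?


November 1977 has 30 days
Anchor: Jan 1, 1977. With p = 1977 - 1 = 1976: (p + p//4 - p//100 + p//400) mod 7 = (1976 + 494 - 19 + 4) mod 7 = 2455 mod 7 = 5 -> Saturday (Mon=0 ... Sun=6)
Days before November (Jan-Oct): 304; November 1 index = (5 + 304) mod 7 = 1 -> Tuesday
First Sunday is November 6
Sundays: 6, 13, 20, 27

4 Sundays


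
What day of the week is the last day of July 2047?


July 2047 has 31 days
Anchor: Jan 1, 2047. With p = 2047 - 1 = 2046: (p + p//4 - p//100 + p//400) mod 7 = (2046 + 511 - 20 + 5) mod 7 = 2542 mod 7 = 1 -> Tuesday (Mon=0 ... Sun=6)
Days before July (Jan-Jun): 181; July 1 index = (1 + 181) mod 7 = 0 -> Monday
Last day offset: 31 - 1 = 30 days
Weekday index = (0 + 30) mod 7 = 2

Wednesday, July 31


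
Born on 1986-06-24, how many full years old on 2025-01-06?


Birth: 1986-06-24
Reference: 2025-01-06
Year difference: 2025 - 1986 = 39
Birthday not yet reached in 2025, subtract 1

38 years old


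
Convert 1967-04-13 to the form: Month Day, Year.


ISO 1967-04-13 parses as year=1967, month=04, day=13
Month 4 -> April

April 13, 1967


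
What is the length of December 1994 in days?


December 1994

31 days


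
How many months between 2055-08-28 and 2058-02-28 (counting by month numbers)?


From August 2055 to February 2058
3 years * 12 = 36 months, minus 6 months = 30

30 months


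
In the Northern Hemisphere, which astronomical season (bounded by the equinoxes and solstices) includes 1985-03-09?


Date: March 9
Astronomical Winter (approx.; exact equinox/solstice day varies by year): December 21 to March 19
March 9 falls within the Winter window

Winter


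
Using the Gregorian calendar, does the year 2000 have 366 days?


Gregorian leap year rule: divisible by 4, but not by 100, unless also by 400.
2000 is divisible by 400 -> leap year

Yes


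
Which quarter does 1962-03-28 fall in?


Month: March (month 3)
Q1: Jan-Mar, Q2: Apr-Jun, Q3: Jul-Sep, Q4: Oct-Dec

Q1


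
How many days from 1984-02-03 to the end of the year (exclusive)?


Day of year: 34 of 366
Remaining = 366 - 34

332 days


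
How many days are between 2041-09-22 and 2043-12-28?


From 2041-09-22 to 2043-12-28
2041-09-22: days before September = 31 + 28 + 31 + 30 + 31 + 30 + 31 + 31 = 243 (2041 is not a leap year); day of year = 243 + 22 = 265
2043-12-28: days before December = 31 + 28 + 31 + 30 + 31 + 30 + 31 + 31 + 30 + 31 + 30 = 334 (2043 is not a leap year); day of year = 334 + 28 = 362
Rest of 2041: 365 - 265 = 100
Full years 2042 (365): 365
Total = 100 + 365 + 362 = 827

827 days


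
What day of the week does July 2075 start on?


Target: July 1, 2075
Anchor: Jan 1, 2075. With p = 2075 - 1 = 2074: (p + p//4 - p//100 + p//400) mod 7 = (2074 + 518 - 20 + 5) mod 7 = 2577 mod 7 = 1 -> Tuesday (Mon=0 ... Sun=6)
Days before July (Jan-Jun): 181 days
Weekday index = (1 + 181) mod 7 = 0

Monday


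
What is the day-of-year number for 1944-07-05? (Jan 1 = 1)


Date: July 5, 1944
Days in months 1 through 6: 182
Plus 5 days in July

Day of year: 187


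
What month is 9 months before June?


June is month 6
6 - 9 = -3; wrap: -3 + 12 = 9

September


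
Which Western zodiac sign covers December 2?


Date: December 2
Conventional tropical zodiac dates: Sagittarius from November 22 onward; Capricorn starts December 22
December 2 falls within the Sagittarius range

Sagittarius


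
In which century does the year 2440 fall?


Century = (year - 1) // 100 + 1
= (2440 - 1) // 100 + 1
= 2439 // 100 + 1
= 24 + 1

25th century


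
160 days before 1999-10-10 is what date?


Start: 1999-10-10, subtract 160 days
Back 10 days from October 10 reaches September 30, 1999 -> 150 left
September 1999 has 30 days -> back to August 31, 1999 -> 120 left
August 1999 has 31 days -> back to July 31, 1999 -> 89 left
July 1999 has 31 days -> back to June 30, 1999 -> 58 left
June 1999 has 30 days -> back to May 31, 1999 -> 28 left
May 1999: 31 - 28 = 3 -> lands on May 3

Result: 1999-05-03


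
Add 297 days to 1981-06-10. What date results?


Start: 1981-06-10, add 297 days
June 1981 has 30 days: 30 - 10 = 20 days to June 30 -> 277 left
July 1981 has 31 days -> 246 left
August 1981 has 31 days -> 215 left
September 1981 has 30 days -> 185 left
October 1981 has 31 days -> 154 left
November 1981 has 30 days -> 124 left
December 1981 has 31 days -> 93 left
January 1982 has 31 days -> 62 left
February 1982 has 28 days -> 34 left
March 1982 has 31 days -> 3 left
April 1982: 3 <= 30 -> lands on April 3

Result: 1982-04-03


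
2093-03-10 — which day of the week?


Date: March 10, 2093
Anchor: Jan 1, 2093. With p = 2093 - 1 = 2092: (p + p//4 - p//100 + p//400) mod 7 = (2092 + 523 - 20 + 5) mod 7 = 2600 mod 7 = 3 -> Thursday (Mon=0 ... Sun=6)
Days before March (Jan-Feb): 59; offset = 59 + 10 - 1 = 68
Weekday index = (3 + 68) mod 7 = 1

Day of the week: Tuesday


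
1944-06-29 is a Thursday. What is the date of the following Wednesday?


Current: Thursday
Target: Wednesday
Days ahead: 6

Next Wednesday: 1944-07-05


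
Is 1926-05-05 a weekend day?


Anchor: Jan 1, 1926. With p = 1926 - 1 = 1925: (p + p//4 - p//100 + p//400) mod 7 = (1925 + 481 - 19 + 4) mod 7 = 2391 mod 7 = 4 -> Friday (Mon=0 ... Sun=6)
Day of year: 125; offset = 124
Weekday index = (4 + 124) mod 7 = 2 -> Wednesday
Weekend days: Saturday, Sunday

No
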